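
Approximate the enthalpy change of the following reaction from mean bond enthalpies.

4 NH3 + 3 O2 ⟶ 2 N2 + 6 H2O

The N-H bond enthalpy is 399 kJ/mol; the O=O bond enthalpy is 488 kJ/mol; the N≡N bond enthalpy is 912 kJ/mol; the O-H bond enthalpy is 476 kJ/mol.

ΔH ≈ −1284 kJ

Bonds broken (reactants):
  N-H: 12 × 399 = 4788
  O=O: 3 × 488 = 1464
  Σ(broken) = 6252 kJ
Bonds formed (products):
  N≡N: 2 × 912 = 1824
  O-H: 12 × 476 = 5712
  Σ(formed) = 7536 kJ
ΔH = Σ(broken) − Σ(formed) = 6252 − 7536 = −1284 kJ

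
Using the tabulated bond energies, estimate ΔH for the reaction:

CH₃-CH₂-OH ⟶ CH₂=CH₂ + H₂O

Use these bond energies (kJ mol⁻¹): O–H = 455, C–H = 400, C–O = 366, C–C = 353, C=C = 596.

ΔH ≈ +68 kJ

Bonds broken (reactants):
  C–C: 1 × 353 = 353
  C–H: 5 × 400 = 2000
  C–O: 1 × 366 = 366
  O–H: 1 × 455 = 455
  Σ(broken) = 3174 kJ
Bonds formed (products):
  C–H: 4 × 400 = 1600
  C=C: 1 × 596 = 596
  O–H: 2 × 455 = 910
  Σ(formed) = 3106 kJ
ΔH = Σ(broken) − Σ(formed) = 3174 − 3106 = +68 kJ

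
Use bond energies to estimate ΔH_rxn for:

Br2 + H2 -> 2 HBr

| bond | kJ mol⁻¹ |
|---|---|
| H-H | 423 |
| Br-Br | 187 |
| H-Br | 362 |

Bonds broken (reactants):
  Br-Br: 1 × 187 = 187
  H-H: 1 × 423 = 423
  Σ(broken) = 610 kJ
Bonds formed (products):
  H-Br: 2 × 362 = 724
  Σ(formed) = 724 kJ
ΔH = Σ(broken) − Σ(formed) = 610 − 724 = −114 kJ

ΔH ≈ −114 kJ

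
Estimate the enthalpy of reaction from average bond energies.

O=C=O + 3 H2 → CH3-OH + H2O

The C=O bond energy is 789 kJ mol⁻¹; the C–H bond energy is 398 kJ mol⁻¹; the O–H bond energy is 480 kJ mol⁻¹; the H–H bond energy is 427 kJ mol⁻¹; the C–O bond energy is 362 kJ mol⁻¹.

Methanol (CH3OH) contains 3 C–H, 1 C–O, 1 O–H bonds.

Bonds broken (reactants):
  C=O: 2 × 789 = 1578
  H–H: 3 × 427 = 1281
  Σ(broken) = 2859 kJ
Bonds formed (products):
  C–H: 3 × 398 = 1194
  C–O: 1 × 362 = 362
  O–H: 3 × 480 = 1440
  Σ(formed) = 2996 kJ
ΔH = Σ(broken) − Σ(formed) = 2859 − 2996 = −137 kJ

ΔH ≈ −137 kJ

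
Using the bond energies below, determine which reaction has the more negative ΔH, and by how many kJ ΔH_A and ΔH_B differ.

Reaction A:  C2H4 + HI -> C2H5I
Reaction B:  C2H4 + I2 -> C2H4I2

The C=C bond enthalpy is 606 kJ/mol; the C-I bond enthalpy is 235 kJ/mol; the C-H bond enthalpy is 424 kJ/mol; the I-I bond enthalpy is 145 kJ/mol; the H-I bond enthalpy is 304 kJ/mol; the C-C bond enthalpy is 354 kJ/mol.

Reaction A:
  Bonds broken (reactants):
    C-H: 4 × 424 = 1696
    C=C: 1 × 606 = 606
    H-I: 1 × 304 = 304
    Σ(broken) = 2606 kJ
  Bonds formed (products):
    C-C: 1 × 354 = 354
    C-H: 5 × 424 = 2120
    C-I: 1 × 235 = 235
    Σ(formed) = 2709 kJ
  ΔH_A = 2606 − 2709 = −103 kJ
Reaction B:
  Bonds broken (reactants):
    C-H: 4 × 424 = 1696
    C=C: 1 × 606 = 606
    I-I: 1 × 145 = 145
    Σ(broken) = 2447 kJ
  Bonds formed (products):
    C-C: 1 × 354 = 354
    C-H: 4 × 424 = 1696
    C-I: 2 × 235 = 470
    Σ(formed) = 2520 kJ
  ΔH_B = 2447 − 2520 = −73 kJ
ΔH_A − ΔH_B = −30 kJ, so reaction A has the more negative ΔH; |ΔH_A − ΔH_B| = 30 kJ.

Reaction A, by 30 kJ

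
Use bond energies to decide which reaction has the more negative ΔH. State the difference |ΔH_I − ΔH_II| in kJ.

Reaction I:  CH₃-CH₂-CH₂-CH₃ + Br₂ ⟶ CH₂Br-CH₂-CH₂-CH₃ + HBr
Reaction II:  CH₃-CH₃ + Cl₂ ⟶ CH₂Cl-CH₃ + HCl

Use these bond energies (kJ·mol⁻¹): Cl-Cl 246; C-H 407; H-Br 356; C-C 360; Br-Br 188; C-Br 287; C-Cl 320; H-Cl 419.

Reaction II, by 38 kJ

Reaction I:
  Bonds broken (reactants):
    Br-Br: 1 × 188 = 188
    C-C: 3 × 360 = 1080
    C-H: 10 × 407 = 4070
    Σ(broken) = 5338 kJ
  Bonds formed (products):
    C-Br: 1 × 287 = 287
    C-C: 3 × 360 = 1080
    C-H: 9 × 407 = 3663
    H-Br: 1 × 356 = 356
    Σ(formed) = 5386 kJ
  ΔH_I = 5338 − 5386 = −48 kJ
Reaction II:
  Bonds broken (reactants):
    C-C: 1 × 360 = 360
    C-H: 6 × 407 = 2442
    Cl-Cl: 1 × 246 = 246
    Σ(broken) = 3048 kJ
  Bonds formed (products):
    C-C: 1 × 360 = 360
    C-Cl: 1 × 320 = 320
    C-H: 5 × 407 = 2035
    H-Cl: 1 × 419 = 419
    Σ(formed) = 3134 kJ
  ΔH_II = 3048 − 3134 = −86 kJ
ΔH_I − ΔH_II = +38 kJ, so reaction II has the more negative ΔH; |ΔH_I − ΔH_II| = 38 kJ.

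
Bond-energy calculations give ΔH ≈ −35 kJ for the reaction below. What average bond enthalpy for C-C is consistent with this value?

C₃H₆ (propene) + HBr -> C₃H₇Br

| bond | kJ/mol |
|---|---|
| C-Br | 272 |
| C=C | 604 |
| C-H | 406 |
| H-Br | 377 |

D(C-C) ≈ 338 kJ/mol

Let D be the C-C bond energy.
Σ(broken) = 1×D + 6×406 + 1×604 + 1×377 = 3417 + D
Σ(formed) = 1×272 + 2×D + 7×406 = 3114 + 2D
ΔH = Σ(broken) − Σ(formed) = (3417 + D) − (3114 + 2D) = +303 − D
Setting this equal to −35 kJ gives D = 338 kJ/mol.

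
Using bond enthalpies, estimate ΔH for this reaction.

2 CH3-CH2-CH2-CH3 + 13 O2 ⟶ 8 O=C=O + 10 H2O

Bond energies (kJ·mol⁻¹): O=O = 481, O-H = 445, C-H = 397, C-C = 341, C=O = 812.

ΔH ≈ −5653 kJ

Bonds broken (reactants):
  C-C: 6 × 341 = 2046
  C-H: 20 × 397 = 7940
  O=O: 13 × 481 = 6253
  Σ(broken) = 16239 kJ
Bonds formed (products):
  C=O: 16 × 812 = 12992
  O-H: 20 × 445 = 8900
  Σ(formed) = 21892 kJ
ΔH = Σ(broken) − Σ(formed) = 16239 − 21892 = −5653 kJ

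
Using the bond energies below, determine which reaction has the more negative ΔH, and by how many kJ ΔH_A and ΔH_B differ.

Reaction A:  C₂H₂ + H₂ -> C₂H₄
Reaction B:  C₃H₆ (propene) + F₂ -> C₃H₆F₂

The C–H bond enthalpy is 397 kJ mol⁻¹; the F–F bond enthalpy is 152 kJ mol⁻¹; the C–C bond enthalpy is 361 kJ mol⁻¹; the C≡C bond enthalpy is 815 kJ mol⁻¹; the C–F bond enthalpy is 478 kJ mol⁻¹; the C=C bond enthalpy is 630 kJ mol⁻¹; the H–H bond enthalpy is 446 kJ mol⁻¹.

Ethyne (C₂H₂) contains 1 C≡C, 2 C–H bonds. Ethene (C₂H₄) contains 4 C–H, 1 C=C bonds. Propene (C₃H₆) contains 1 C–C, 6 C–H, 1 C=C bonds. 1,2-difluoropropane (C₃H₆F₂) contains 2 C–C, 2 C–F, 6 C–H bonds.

Reaction A:
  Bonds broken (reactants):
    C≡C: 1 × 815 = 815
    C–H: 2 × 397 = 794
    H–H: 1 × 446 = 446
    Σ(broken) = 2055 kJ
  Bonds formed (products):
    C–H: 4 × 397 = 1588
    C=C: 1 × 630 = 630
    Σ(formed) = 2218 kJ
  ΔH_A = 2055 − 2218 = −163 kJ
Reaction B:
  Bonds broken (reactants):
    C–C: 1 × 361 = 361
    C–H: 6 × 397 = 2382
    C=C: 1 × 630 = 630
    F–F: 1 × 152 = 152
    Σ(broken) = 3525 kJ
  Bonds formed (products):
    C–C: 2 × 361 = 722
    C–F: 2 × 478 = 956
    C–H: 6 × 397 = 2382
    Σ(formed) = 4060 kJ
  ΔH_B = 3525 − 4060 = −535 kJ
ΔH_A − ΔH_B = +372 kJ, so reaction B has the more negative ΔH; |ΔH_A − ΔH_B| = 372 kJ.

Reaction B, by 372 kJ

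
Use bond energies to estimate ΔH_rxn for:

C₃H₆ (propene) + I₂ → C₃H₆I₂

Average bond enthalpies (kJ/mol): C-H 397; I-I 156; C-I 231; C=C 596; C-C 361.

Bonds broken (reactants):
  C-C: 1 × 361 = 361
  C-H: 6 × 397 = 2382
  C=C: 1 × 596 = 596
  I-I: 1 × 156 = 156
  Σ(broken) = 3495 kJ
Bonds formed (products):
  C-C: 2 × 361 = 722
  C-H: 6 × 397 = 2382
  C-I: 2 × 231 = 462
  Σ(formed) = 3566 kJ
ΔH = Σ(broken) − Σ(formed) = 3495 − 3566 = −71 kJ

ΔH ≈ −71 kJ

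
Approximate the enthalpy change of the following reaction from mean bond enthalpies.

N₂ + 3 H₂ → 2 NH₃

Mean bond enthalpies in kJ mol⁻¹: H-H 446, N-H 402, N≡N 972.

ΔH ≈ −102 kJ

Bonds broken (reactants):
  H-H: 3 × 446 = 1338
  N≡N: 1 × 972 = 972
  Σ(broken) = 2310 kJ
Bonds formed (products):
  N-H: 6 × 402 = 2412
  Σ(formed) = 2412 kJ
ΔH = Σ(broken) − Σ(formed) = 2310 − 2412 = −102 kJ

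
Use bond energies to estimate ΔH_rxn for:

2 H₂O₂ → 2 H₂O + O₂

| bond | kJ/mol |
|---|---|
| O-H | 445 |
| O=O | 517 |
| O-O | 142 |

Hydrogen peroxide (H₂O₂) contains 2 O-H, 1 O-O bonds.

Bonds broken (reactants):
  O-H: 4 × 445 = 1780
  O-O: 2 × 142 = 284
  Σ(broken) = 2064 kJ
Bonds formed (products):
  O-H: 4 × 445 = 1780
  O=O: 1 × 517 = 517
  Σ(formed) = 2297 kJ
ΔH = Σ(broken) − Σ(formed) = 2064 − 2297 = −233 kJ

ΔH ≈ −233 kJ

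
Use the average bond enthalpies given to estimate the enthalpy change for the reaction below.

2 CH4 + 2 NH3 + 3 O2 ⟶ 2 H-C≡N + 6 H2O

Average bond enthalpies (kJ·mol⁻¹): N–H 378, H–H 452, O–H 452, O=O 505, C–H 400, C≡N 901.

ΔH ≈ −1043 kJ

Bonds broken (reactants):
  C–H: 8 × 400 = 3200
  N–H: 6 × 378 = 2268
  O=O: 3 × 505 = 1515
  Σ(broken) = 6983 kJ
Bonds formed (products):
  C≡N: 2 × 901 = 1802
  C–H: 2 × 400 = 800
  O–H: 12 × 452 = 5424
  Σ(formed) = 8026 kJ
ΔH = Σ(broken) − Σ(formed) = 6983 − 8026 = −1043 kJ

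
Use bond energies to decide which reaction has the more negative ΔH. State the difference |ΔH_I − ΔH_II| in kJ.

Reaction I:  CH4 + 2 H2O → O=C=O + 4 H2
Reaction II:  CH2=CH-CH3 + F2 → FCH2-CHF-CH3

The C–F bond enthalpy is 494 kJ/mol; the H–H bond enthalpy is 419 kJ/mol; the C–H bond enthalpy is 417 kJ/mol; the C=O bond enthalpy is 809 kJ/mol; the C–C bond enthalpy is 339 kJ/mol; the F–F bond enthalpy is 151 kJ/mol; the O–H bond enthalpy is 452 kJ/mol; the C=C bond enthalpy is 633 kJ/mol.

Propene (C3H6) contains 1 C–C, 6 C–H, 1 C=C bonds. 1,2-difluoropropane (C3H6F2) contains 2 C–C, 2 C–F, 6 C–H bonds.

Reaction II, by 725 kJ

Reaction I:
  Bonds broken (reactants):
    C–H: 4 × 417 = 1668
    O–H: 4 × 452 = 1808
    Σ(broken) = 3476 kJ
  Bonds formed (products):
    C=O: 2 × 809 = 1618
    H–H: 4 × 419 = 1676
    Σ(formed) = 3294 kJ
  ΔH_I = 3476 − 3294 = +182 kJ
Reaction II:
  Bonds broken (reactants):
    C–C: 1 × 339 = 339
    C–H: 6 × 417 = 2502
    C=C: 1 × 633 = 633
    F–F: 1 × 151 = 151
    Σ(broken) = 3625 kJ
  Bonds formed (products):
    C–C: 2 × 339 = 678
    C–F: 2 × 494 = 988
    C–H: 6 × 417 = 2502
    Σ(formed) = 4168 kJ
  ΔH_II = 3625 − 4168 = −543 kJ
ΔH_I − ΔH_II = +725 kJ, so reaction II has the more negative ΔH; |ΔH_I − ΔH_II| = 725 kJ.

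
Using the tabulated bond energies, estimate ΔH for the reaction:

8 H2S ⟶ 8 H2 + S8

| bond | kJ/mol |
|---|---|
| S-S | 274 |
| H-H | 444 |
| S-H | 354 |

Bonds broken (reactants):
  S-H: 16 × 354 = 5664
  Σ(broken) = 5664 kJ
Bonds formed (products):
  H-H: 8 × 444 = 3552
  S-S: 8 × 274 = 2192
  Σ(formed) = 5744 kJ
ΔH = Σ(broken) − Σ(formed) = 5664 − 5744 = −80 kJ

ΔH ≈ −80 kJ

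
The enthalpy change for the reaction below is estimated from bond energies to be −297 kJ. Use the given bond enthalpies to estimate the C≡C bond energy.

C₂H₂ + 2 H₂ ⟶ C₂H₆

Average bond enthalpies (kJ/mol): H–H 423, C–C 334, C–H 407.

D(C≡C) ≈ 819 kJ/mol

Let D be the C≡C bond energy.
Σ(broken) = 1×D + 2×407 + 2×423 = 1660 + D
Σ(formed) = 1×334 + 6×407 = 2776
ΔH = Σ(broken) − Σ(formed) = (1660 + D) − (2776) = −1116 + D
Setting this equal to −297 kJ gives D = 819 kJ/mol.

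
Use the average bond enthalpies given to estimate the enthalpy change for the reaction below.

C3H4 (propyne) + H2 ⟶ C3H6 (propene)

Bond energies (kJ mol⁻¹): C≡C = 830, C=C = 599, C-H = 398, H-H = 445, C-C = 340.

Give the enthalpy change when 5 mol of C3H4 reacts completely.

ΔH = −600 kJ

Bonds broken (reactants):
  C≡C: 1 × 830 = 830
  C-C: 1 × 340 = 340
  C-H: 4 × 398 = 1592
  H-H: 1 × 445 = 445
  Σ(broken) = 3207 kJ
Bonds formed (products):
  C-C: 1 × 340 = 340
  C-H: 6 × 398 = 2388
  C=C: 1 × 599 = 599
  Σ(formed) = 3327 kJ
ΔH = Σ(broken) − Σ(formed) = 3207 − 3327 = −120 kJ
For 5× the reaction as written: 5 × (−120) = −600 kJ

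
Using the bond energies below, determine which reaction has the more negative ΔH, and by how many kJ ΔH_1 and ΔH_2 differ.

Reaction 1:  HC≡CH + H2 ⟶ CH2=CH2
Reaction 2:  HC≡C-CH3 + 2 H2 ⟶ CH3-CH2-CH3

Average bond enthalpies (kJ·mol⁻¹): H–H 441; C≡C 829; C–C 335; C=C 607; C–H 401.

Reaction 2, by 89 kJ

Reaction 1:
  Bonds broken (reactants):
    C≡C: 1 × 829 = 829
    C–H: 2 × 401 = 802
    H–H: 1 × 441 = 441
    Σ(broken) = 2072 kJ
  Bonds formed (products):
    C–H: 4 × 401 = 1604
    C=C: 1 × 607 = 607
    Σ(formed) = 2211 kJ
  ΔH_1 = 2072 − 2211 = −139 kJ
Reaction 2:
  Bonds broken (reactants):
    C≡C: 1 × 829 = 829
    C–C: 1 × 335 = 335
    C–H: 4 × 401 = 1604
    H–H: 2 × 441 = 882
    Σ(broken) = 3650 kJ
  Bonds formed (products):
    C–C: 2 × 335 = 670
    C–H: 8 × 401 = 3208
    Σ(formed) = 3878 kJ
  ΔH_2 = 3650 − 3878 = −228 kJ
ΔH_1 − ΔH_2 = +89 kJ, so reaction 2 has the more negative ΔH; |ΔH_1 − ΔH_2| = 89 kJ.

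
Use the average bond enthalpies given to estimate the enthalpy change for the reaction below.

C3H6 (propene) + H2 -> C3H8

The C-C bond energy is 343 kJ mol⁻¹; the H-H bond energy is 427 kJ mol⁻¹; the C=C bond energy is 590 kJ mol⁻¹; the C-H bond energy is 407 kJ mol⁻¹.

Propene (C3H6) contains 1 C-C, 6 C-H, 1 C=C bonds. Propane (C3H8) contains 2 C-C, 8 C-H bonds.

ΔH ≈ −140 kJ

Bonds broken (reactants):
  C-C: 1 × 343 = 343
  C-H: 6 × 407 = 2442
  C=C: 1 × 590 = 590
  H-H: 1 × 427 = 427
  Σ(broken) = 3802 kJ
Bonds formed (products):
  C-C: 2 × 343 = 686
  C-H: 8 × 407 = 3256
  Σ(formed) = 3942 kJ
ΔH = Σ(broken) − Σ(formed) = 3802 − 3942 = −140 kJ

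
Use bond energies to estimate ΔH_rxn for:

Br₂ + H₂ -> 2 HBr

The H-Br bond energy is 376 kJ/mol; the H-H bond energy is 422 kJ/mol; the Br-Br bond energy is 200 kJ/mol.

ΔH ≈ −130 kJ

Bonds broken (reactants):
  Br-Br: 1 × 200 = 200
  H-H: 1 × 422 = 422
  Σ(broken) = 622 kJ
Bonds formed (products):
  H-Br: 2 × 376 = 752
  Σ(formed) = 752 kJ
ΔH = Σ(broken) − Σ(formed) = 622 − 752 = −130 kJ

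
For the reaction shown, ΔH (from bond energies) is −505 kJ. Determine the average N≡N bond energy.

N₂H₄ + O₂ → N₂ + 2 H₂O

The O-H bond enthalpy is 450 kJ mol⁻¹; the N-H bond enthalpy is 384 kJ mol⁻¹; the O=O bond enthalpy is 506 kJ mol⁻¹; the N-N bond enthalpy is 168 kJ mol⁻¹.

D(N≡N) ≈ 915 kJ/mol

Let D be the N≡N bond energy.
Σ(broken) = 4×384 + 1×168 + 1×506 = 2210
Σ(formed) = 1×D + 4×450 = 1800 + D
ΔH = Σ(broken) − Σ(formed) = (2210) − (1800 + D) = +410 − D
Setting this equal to −505 kJ gives D = 915 kJ/mol.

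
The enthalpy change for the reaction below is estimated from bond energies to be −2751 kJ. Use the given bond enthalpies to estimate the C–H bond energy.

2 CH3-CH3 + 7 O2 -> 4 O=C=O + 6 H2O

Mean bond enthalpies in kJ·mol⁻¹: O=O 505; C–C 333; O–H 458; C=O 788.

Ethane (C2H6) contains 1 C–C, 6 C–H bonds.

D(C–H) ≈ 404 kJ/mol

Let D be the C–H bond energy.
Σ(broken) = 2×333 + 12×D + 7×505 = 4201 + 12D
Σ(formed) = 8×788 + 12×458 = 11800
ΔH = Σ(broken) − Σ(formed) = (4201 + 12D) − (11800) = −7599 + 12D
Setting this equal to −2751 kJ gives 12D = 4848, so D = 404 kJ/mol.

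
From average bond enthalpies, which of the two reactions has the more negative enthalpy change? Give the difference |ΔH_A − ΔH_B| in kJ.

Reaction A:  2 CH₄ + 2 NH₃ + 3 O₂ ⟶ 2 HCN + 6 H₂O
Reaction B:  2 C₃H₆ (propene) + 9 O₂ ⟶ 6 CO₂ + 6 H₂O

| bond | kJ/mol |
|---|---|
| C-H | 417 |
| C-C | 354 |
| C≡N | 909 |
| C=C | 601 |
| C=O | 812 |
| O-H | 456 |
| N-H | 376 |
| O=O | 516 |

Reaction A:
  Bonds broken (reactants):
    C-H: 8 × 417 = 3336
    N-H: 6 × 376 = 2256
    O=O: 3 × 516 = 1548
    Σ(broken) = 7140 kJ
  Bonds formed (products):
    C≡N: 2 × 909 = 1818
    C-H: 2 × 417 = 834
    O-H: 12 × 456 = 5472
    Σ(formed) = 8124 kJ
  ΔH_A = 7140 − 8124 = −984 kJ
Reaction B:
  Bonds broken (reactants):
    C-C: 2 × 354 = 708
    C-H: 12 × 417 = 5004
    C=C: 2 × 601 = 1202
    O=O: 9 × 516 = 4644
    Σ(broken) = 11558 kJ
  Bonds formed (products):
    C=O: 12 × 812 = 9744
    O-H: 12 × 456 = 5472
    Σ(formed) = 15216 kJ
  ΔH_B = 11558 − 15216 = −3658 kJ
ΔH_A − ΔH_B = +2674 kJ, so reaction B has the more negative ΔH; |ΔH_A − ΔH_B| = 2674 kJ.

Reaction B, by 2674 kJ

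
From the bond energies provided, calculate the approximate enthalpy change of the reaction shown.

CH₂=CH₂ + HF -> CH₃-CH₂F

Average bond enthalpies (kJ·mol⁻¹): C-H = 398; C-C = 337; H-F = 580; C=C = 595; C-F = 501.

ΔH ≈ −61 kJ

Bonds broken (reactants):
  C-H: 4 × 398 = 1592
  C=C: 1 × 595 = 595
  H-F: 1 × 580 = 580
  Σ(broken) = 2767 kJ
Bonds formed (products):
  C-C: 1 × 337 = 337
  C-F: 1 × 501 = 501
  C-H: 5 × 398 = 1990
  Σ(formed) = 2828 kJ
ΔH = Σ(broken) − Σ(formed) = 2767 − 2828 = −61 kJ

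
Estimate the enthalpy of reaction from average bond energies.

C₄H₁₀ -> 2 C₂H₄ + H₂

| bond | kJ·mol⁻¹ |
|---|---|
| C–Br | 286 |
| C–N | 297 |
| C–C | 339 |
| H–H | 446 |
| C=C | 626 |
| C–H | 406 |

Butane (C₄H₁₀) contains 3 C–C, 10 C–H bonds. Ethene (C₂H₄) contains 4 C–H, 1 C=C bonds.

Bonds broken (reactants):
  C–C: 3 × 339 = 1017
  C–H: 10 × 406 = 4060
  Σ(broken) = 5077 kJ
Bonds formed (products):
  C–H: 8 × 406 = 3248
  C=C: 2 × 626 = 1252
  H–H: 1 × 446 = 446
  Σ(formed) = 4946 kJ
ΔH = Σ(broken) − Σ(formed) = 5077 − 4946 = +131 kJ

ΔH ≈ +131 kJ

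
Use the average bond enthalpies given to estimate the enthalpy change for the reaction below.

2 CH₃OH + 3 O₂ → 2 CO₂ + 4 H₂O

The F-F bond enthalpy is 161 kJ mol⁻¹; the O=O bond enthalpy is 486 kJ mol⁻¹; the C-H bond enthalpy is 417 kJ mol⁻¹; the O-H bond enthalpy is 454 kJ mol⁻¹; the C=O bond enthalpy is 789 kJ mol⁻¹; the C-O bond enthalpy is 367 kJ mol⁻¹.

ΔH ≈ −1186 kJ

Bonds broken (reactants):
  C-H: 6 × 417 = 2502
  C-O: 2 × 367 = 734
  O-H: 2 × 454 = 908
  O=O: 3 × 486 = 1458
  Σ(broken) = 5602 kJ
Bonds formed (products):
  C=O: 4 × 789 = 3156
  O-H: 8 × 454 = 3632
  Σ(formed) = 6788 kJ
ΔH = Σ(broken) − Σ(formed) = 5602 − 6788 = −1186 kJ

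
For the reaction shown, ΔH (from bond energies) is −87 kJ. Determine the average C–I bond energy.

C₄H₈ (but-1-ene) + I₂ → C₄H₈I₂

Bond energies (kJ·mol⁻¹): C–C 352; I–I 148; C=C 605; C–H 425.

Let D be the C–I bond energy.
Σ(broken) = 2×352 + 8×425 + 1×605 + 1×148 = 4857
Σ(formed) = 3×352 + 8×425 + 2×D = 4456 + 2D
ΔH = Σ(broken) − Σ(formed) = (4857) − (4456 + 2D) = +401 − 2D
Setting this equal to −87 kJ gives 2D = 488, so D = 244 kJ/mol.

D(C–I) ≈ 244 kJ/mol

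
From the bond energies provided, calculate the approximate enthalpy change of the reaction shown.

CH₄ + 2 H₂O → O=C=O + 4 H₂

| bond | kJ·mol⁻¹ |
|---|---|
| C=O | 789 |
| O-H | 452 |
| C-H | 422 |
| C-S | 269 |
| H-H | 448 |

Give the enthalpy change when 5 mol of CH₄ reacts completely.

Bonds broken (reactants):
  C-H: 4 × 422 = 1688
  O-H: 4 × 452 = 1808
  Σ(broken) = 3496 kJ
Bonds formed (products):
  C=O: 2 × 789 = 1578
  H-H: 4 × 448 = 1792
  Σ(formed) = 3370 kJ
ΔH = Σ(broken) − Σ(formed) = 3496 − 3370 = +126 kJ
For 5× the reaction as written: 5 × (+126) = +630 kJ

ΔH = +630 kJ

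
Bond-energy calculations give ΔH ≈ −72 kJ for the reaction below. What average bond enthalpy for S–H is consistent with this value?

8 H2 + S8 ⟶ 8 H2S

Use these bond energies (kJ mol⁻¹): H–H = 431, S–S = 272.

D(S–H) ≈ 356 kJ/mol

Let D be the S–H bond energy.
Σ(broken) = 8×431 + 8×272 = 5624
Σ(formed) = 16×D = 16D
ΔH = Σ(broken) − Σ(formed) = (5624) − (16D) = +5624 − 16D
Setting this equal to −72 kJ gives 16D = 5696, so D = 356 kJ/mol.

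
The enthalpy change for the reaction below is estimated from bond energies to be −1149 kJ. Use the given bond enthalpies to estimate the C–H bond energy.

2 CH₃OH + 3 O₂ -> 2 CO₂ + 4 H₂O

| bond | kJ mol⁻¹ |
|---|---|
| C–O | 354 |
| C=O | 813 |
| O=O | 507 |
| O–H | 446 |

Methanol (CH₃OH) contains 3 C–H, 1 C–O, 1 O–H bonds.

Let D be the C–H bond energy.
Σ(broken) = 6×D + 2×354 + 2×446 + 3×507 = 3121 + 6D
Σ(formed) = 4×813 + 8×446 = 6820
ΔH = Σ(broken) − Σ(formed) = (3121 + 6D) − (6820) = −3699 + 6D
Setting this equal to −1149 kJ gives 6D = 2550, so D = 425 kJ/mol.

D(C–H) ≈ 425 kJ/mol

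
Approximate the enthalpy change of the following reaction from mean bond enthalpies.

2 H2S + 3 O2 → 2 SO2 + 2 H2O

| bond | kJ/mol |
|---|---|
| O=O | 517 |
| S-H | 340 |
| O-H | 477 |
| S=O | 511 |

Bonds broken (reactants):
  O=O: 3 × 517 = 1551
  S-H: 4 × 340 = 1360
  Σ(broken) = 2911 kJ
Bonds formed (products):
  O-H: 4 × 477 = 1908
  S=O: 4 × 511 = 2044
  Σ(formed) = 3952 kJ
ΔH = Σ(broken) − Σ(formed) = 2911 − 3952 = −1041 kJ

ΔH ≈ −1041 kJ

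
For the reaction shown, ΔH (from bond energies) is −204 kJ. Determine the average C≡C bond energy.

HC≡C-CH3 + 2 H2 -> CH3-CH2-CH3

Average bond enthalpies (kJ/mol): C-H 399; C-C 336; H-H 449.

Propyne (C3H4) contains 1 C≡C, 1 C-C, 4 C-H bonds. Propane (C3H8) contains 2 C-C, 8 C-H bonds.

D(C≡C) ≈ 830 kJ/mol

Let D be the C≡C bond energy.
Σ(broken) = 1×D + 1×336 + 4×399 + 2×449 = 2830 + D
Σ(formed) = 2×336 + 8×399 = 3864
ΔH = Σ(broken) − Σ(formed) = (2830 + D) − (3864) = −1034 + D
Setting this equal to −204 kJ gives D = 830 kJ/mol.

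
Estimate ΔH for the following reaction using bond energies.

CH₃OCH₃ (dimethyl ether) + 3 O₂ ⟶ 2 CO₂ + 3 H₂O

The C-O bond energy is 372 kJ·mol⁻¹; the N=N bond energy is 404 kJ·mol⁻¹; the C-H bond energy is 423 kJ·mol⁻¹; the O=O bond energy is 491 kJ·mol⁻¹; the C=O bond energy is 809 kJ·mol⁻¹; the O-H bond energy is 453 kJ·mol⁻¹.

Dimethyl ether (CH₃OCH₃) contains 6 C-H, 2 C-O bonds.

Bonds broken (reactants):
  C-H: 6 × 423 = 2538
  C-O: 2 × 372 = 744
  O=O: 3 × 491 = 1473
  Σ(broken) = 4755 kJ
Bonds formed (products):
  C=O: 4 × 809 = 3236
  O-H: 6 × 453 = 2718
  Σ(formed) = 5954 kJ
ΔH = Σ(broken) − Σ(formed) = 4755 − 5954 = −1199 kJ

ΔH ≈ −1199 kJ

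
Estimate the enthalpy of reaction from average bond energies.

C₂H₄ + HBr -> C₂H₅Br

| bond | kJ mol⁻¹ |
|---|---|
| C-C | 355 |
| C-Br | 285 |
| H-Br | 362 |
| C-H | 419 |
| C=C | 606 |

Bonds broken (reactants):
  C-H: 4 × 419 = 1676
  C=C: 1 × 606 = 606
  H-Br: 1 × 362 = 362
  Σ(broken) = 2644 kJ
Bonds formed (products):
  C-Br: 1 × 285 = 285
  C-C: 1 × 355 = 355
  C-H: 5 × 419 = 2095
  Σ(formed) = 2735 kJ
ΔH = Σ(broken) − Σ(formed) = 2644 − 2735 = −91 kJ

ΔH ≈ −91 kJ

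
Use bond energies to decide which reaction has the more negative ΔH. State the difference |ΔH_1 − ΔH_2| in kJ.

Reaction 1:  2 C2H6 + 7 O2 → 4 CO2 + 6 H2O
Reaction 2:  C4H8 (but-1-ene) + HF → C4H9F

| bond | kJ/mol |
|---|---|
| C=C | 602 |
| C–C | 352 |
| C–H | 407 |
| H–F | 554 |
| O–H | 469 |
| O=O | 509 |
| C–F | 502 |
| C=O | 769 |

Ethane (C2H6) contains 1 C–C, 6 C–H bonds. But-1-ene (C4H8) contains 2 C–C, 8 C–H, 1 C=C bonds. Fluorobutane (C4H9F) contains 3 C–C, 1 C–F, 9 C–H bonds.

Reaction 1:
  Bonds broken (reactants):
    C–C: 2 × 352 = 704
    C–H: 12 × 407 = 4884
    O=O: 7 × 509 = 3563
    Σ(broken) = 9151 kJ
  Bonds formed (products):
    C=O: 8 × 769 = 6152
    O–H: 12 × 469 = 5628
    Σ(formed) = 11780 kJ
  ΔH_1 = 9151 − 11780 = −2629 kJ
Reaction 2:
  Bonds broken (reactants):
    C–C: 2 × 352 = 704
    C–H: 8 × 407 = 3256
    C=C: 1 × 602 = 602
    H–F: 1 × 554 = 554
    Σ(broken) = 5116 kJ
  Bonds formed (products):
    C–C: 3 × 352 = 1056
    C–F: 1 × 502 = 502
    C–H: 9 × 407 = 3663
    Σ(formed) = 5221 kJ
  ΔH_2 = 5116 − 5221 = −105 kJ
ΔH_1 − ΔH_2 = −2524 kJ, so reaction 1 has the more negative ΔH; |ΔH_1 − ΔH_2| = 2524 kJ.

Reaction 1, by 2524 kJ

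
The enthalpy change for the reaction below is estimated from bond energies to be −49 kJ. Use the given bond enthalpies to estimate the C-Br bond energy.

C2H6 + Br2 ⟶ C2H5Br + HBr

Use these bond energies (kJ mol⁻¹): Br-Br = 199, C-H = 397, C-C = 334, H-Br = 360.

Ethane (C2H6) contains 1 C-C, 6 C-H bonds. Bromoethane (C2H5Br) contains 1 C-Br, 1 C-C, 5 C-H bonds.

D(C-Br) ≈ 285 kJ/mol

Let D be the C-Br bond energy.
Σ(broken) = 1×199 + 1×334 + 6×397 = 2915
Σ(formed) = 1×D + 1×334 + 5×397 + 1×360 = 2679 + D
ΔH = Σ(broken) − Σ(formed) = (2915) − (2679 + D) = +236 − D
Setting this equal to −49 kJ gives D = 285 kJ/mol.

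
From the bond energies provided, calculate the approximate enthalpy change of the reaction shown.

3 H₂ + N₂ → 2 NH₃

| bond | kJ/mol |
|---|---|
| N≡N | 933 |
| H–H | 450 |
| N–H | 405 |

Bonds broken (reactants):
  H–H: 3 × 450 = 1350
  N≡N: 1 × 933 = 933
  Σ(broken) = 2283 kJ
Bonds formed (products):
  N–H: 6 × 405 = 2430
  Σ(formed) = 2430 kJ
ΔH = Σ(broken) − Σ(formed) = 2283 − 2430 = −147 kJ

ΔH ≈ −147 kJ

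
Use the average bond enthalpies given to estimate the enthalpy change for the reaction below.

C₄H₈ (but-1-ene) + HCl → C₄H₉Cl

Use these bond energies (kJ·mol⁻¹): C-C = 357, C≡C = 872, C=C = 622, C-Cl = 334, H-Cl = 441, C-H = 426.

ΔH ≈ −54 kJ

Bonds broken (reactants):
  C-C: 2 × 357 = 714
  C-H: 8 × 426 = 3408
  C=C: 1 × 622 = 622
  H-Cl: 1 × 441 = 441
  Σ(broken) = 5185 kJ
Bonds formed (products):
  C-C: 3 × 357 = 1071
  C-Cl: 1 × 334 = 334
  C-H: 9 × 426 = 3834
  Σ(formed) = 5239 kJ
ΔH = Σ(broken) − Σ(formed) = 5185 − 5239 = −54 kJ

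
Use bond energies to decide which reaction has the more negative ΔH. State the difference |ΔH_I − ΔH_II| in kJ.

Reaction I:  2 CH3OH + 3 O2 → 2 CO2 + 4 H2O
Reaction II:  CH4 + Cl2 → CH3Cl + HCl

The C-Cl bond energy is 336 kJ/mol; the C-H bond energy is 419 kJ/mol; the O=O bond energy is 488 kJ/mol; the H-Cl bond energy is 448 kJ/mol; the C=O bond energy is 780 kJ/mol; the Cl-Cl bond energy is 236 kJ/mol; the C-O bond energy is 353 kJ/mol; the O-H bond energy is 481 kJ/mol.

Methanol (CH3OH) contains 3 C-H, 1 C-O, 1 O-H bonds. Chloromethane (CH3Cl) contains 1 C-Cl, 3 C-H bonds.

Reaction I:
  Bonds broken (reactants):
    C-H: 6 × 419 = 2514
    C-O: 2 × 353 = 706
    O-H: 2 × 481 = 962
    O=O: 3 × 488 = 1464
    Σ(broken) = 5646 kJ
  Bonds formed (products):
    C=O: 4 × 780 = 3120
    O-H: 8 × 481 = 3848
    Σ(formed) = 6968 kJ
  ΔH_I = 5646 − 6968 = −1322 kJ
Reaction II:
  Bonds broken (reactants):
    C-H: 4 × 419 = 1676
    Cl-Cl: 1 × 236 = 236
    Σ(broken) = 1912 kJ
  Bonds formed (products):
    C-Cl: 1 × 336 = 336
    C-H: 3 × 419 = 1257
    H-Cl: 1 × 448 = 448
    Σ(formed) = 2041 kJ
  ΔH_II = 1912 − 2041 = −129 kJ
ΔH_I − ΔH_II = −1193 kJ, so reaction I has the more negative ΔH; |ΔH_I − ΔH_II| = 1193 kJ.

Reaction I, by 1193 kJ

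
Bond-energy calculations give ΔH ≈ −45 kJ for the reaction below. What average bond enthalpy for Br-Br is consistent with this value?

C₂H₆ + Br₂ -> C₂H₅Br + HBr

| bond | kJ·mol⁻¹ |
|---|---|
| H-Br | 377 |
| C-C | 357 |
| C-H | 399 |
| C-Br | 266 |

D(Br-Br) ≈ 199 kJ/mol

Let D be the Br-Br bond energy.
Σ(broken) = 1×D + 1×357 + 6×399 = 2751 + D
Σ(formed) = 1×266 + 1×357 + 5×399 + 1×377 = 2995
ΔH = Σ(broken) − Σ(formed) = (2751 + D) − (2995) = −244 + D
Setting this equal to −45 kJ gives D = 199 kJ/mol.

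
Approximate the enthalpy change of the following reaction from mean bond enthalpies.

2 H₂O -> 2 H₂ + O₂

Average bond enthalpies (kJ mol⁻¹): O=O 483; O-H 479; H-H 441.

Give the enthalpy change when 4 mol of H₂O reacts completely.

ΔH = +1102 kJ

Bonds broken (reactants):
  O-H: 4 × 479 = 1916
  Σ(broken) = 1916 kJ
Bonds formed (products):
  H-H: 2 × 441 = 882
  O=O: 1 × 483 = 483
  Σ(formed) = 1365 kJ
ΔH = Σ(broken) − Σ(formed) = 1916 − 1365 = +551 kJ
For 2× the reaction as written: 2 × (+551) = +1102 kJ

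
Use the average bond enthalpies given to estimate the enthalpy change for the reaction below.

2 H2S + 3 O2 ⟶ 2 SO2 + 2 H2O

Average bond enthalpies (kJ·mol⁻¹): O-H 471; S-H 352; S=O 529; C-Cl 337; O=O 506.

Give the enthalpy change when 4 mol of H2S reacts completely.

ΔH = −2148 kJ

Bonds broken (reactants):
  O=O: 3 × 506 = 1518
  S-H: 4 × 352 = 1408
  Σ(broken) = 2926 kJ
Bonds formed (products):
  O-H: 4 × 471 = 1884
  S=O: 4 × 529 = 2116
  Σ(formed) = 4000 kJ
ΔH = Σ(broken) − Σ(formed) = 2926 − 4000 = −1074 kJ
For 2× the reaction as written: 2 × (−1074) = −2148 kJ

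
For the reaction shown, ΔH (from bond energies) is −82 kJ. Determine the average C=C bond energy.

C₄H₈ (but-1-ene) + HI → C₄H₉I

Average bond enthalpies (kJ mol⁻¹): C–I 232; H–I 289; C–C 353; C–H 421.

D(C=C) ≈ 635 kJ/mol

Let D be the C=C bond energy.
Σ(broken) = 2×353 + 8×421 + 1×D + 1×289 = 4363 + D
Σ(formed) = 3×353 + 9×421 + 1×232 = 5080
ΔH = Σ(broken) − Σ(formed) = (4363 + D) − (5080) = −717 + D
Setting this equal to −82 kJ gives D = 635 kJ/mol.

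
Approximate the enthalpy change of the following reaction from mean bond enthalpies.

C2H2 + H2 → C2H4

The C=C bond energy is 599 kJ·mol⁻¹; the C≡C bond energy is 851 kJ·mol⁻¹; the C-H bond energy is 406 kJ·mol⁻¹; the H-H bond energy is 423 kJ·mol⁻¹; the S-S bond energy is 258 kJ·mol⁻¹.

ΔH ≈ −137 kJ

Bonds broken (reactants):
  C≡C: 1 × 851 = 851
  C-H: 2 × 406 = 812
  H-H: 1 × 423 = 423
  Σ(broken) = 2086 kJ
Bonds formed (products):
  C-H: 4 × 406 = 1624
  C=C: 1 × 599 = 599
  Σ(formed) = 2223 kJ
ΔH = Σ(broken) − Σ(formed) = 2086 − 2223 = −137 kJ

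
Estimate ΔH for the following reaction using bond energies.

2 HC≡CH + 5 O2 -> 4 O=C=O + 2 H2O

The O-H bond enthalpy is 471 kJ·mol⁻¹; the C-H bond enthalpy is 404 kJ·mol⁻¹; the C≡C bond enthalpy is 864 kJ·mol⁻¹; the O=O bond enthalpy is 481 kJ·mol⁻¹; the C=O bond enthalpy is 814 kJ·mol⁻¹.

ΔH ≈ −2647 kJ

Bonds broken (reactants):
  C≡C: 2 × 864 = 1728
  C-H: 4 × 404 = 1616
  O=O: 5 × 481 = 2405
  Σ(broken) = 5749 kJ
Bonds formed (products):
  C=O: 8 × 814 = 6512
  O-H: 4 × 471 = 1884
  Σ(formed) = 8396 kJ
ΔH = Σ(broken) − Σ(formed) = 5749 − 8396 = −2647 kJ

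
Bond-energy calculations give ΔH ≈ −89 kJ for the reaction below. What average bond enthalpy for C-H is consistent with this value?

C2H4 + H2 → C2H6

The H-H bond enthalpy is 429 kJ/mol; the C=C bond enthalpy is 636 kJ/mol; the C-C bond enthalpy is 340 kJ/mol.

Let D be the C-H bond energy.
Σ(broken) = 4×D + 1×636 + 1×429 = 1065 + 4D
Σ(formed) = 1×340 + 6×D = 340 + 6D
ΔH = Σ(broken) − Σ(formed) = (1065 + 4D) − (340 + 6D) = +725 − 2D
Setting this equal to −89 kJ gives 2D = 814, so D = 407 kJ/mol.

D(C-H) ≈ 407 kJ/mol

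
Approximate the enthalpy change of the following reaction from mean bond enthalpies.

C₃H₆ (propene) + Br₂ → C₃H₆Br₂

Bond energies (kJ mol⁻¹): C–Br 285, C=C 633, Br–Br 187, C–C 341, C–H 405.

ΔH ≈ −91 kJ

Bonds broken (reactants):
  Br–Br: 1 × 187 = 187
  C–C: 1 × 341 = 341
  C–H: 6 × 405 = 2430
  C=C: 1 × 633 = 633
  Σ(broken) = 3591 kJ
Bonds formed (products):
  C–Br: 2 × 285 = 570
  C–C: 2 × 341 = 682
  C–H: 6 × 405 = 2430
  Σ(formed) = 3682 kJ
ΔH = Σ(broken) − Σ(formed) = 3591 − 3682 = −91 kJ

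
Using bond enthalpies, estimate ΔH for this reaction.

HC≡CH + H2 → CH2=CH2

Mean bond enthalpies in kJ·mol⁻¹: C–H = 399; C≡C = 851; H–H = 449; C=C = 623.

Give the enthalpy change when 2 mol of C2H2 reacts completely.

ΔH = −242 kJ

Bonds broken (reactants):
  C≡C: 1 × 851 = 851
  C–H: 2 × 399 = 798
  H–H: 1 × 449 = 449
  Σ(broken) = 2098 kJ
Bonds formed (products):
  C–H: 4 × 399 = 1596
  C=C: 1 × 623 = 623
  Σ(formed) = 2219 kJ
ΔH = Σ(broken) − Σ(formed) = 2098 − 2219 = −121 kJ
For 2× the reaction as written: 2 × (−121) = −242 kJ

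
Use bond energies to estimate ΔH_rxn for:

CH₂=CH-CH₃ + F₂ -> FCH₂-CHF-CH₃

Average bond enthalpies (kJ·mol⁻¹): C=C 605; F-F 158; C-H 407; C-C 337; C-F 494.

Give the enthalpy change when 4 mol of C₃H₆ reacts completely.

ΔH = −2248 kJ

Bonds broken (reactants):
  C-C: 1 × 337 = 337
  C-H: 6 × 407 = 2442
  C=C: 1 × 605 = 605
  F-F: 1 × 158 = 158
  Σ(broken) = 3542 kJ
Bonds formed (products):
  C-C: 2 × 337 = 674
  C-F: 2 × 494 = 988
  C-H: 6 × 407 = 2442
  Σ(formed) = 4104 kJ
ΔH = Σ(broken) − Σ(formed) = 3542 − 4104 = −562 kJ
For 4× the reaction as written: 4 × (−562) = −2248 kJ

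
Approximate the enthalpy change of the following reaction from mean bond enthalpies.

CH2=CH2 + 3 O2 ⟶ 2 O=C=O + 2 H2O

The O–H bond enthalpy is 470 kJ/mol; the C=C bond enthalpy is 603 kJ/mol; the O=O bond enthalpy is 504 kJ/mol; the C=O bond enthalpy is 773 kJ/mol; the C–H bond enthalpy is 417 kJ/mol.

ΔH ≈ −1189 kJ

Bonds broken (reactants):
  C–H: 4 × 417 = 1668
  C=C: 1 × 603 = 603
  O=O: 3 × 504 = 1512
  Σ(broken) = 3783 kJ
Bonds formed (products):
  C=O: 4 × 773 = 3092
  O–H: 4 × 470 = 1880
  Σ(formed) = 4972 kJ
ΔH = Σ(broken) − Σ(formed) = 3783 − 4972 = −1189 kJ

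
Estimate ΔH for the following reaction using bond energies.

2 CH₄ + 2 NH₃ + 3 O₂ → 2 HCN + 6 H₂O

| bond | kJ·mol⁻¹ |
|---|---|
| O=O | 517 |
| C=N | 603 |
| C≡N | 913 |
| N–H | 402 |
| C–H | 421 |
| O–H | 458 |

ΔH ≈ −833 kJ

Bonds broken (reactants):
  C–H: 8 × 421 = 3368
  N–H: 6 × 402 = 2412
  O=O: 3 × 517 = 1551
  Σ(broken) = 7331 kJ
Bonds formed (products):
  C≡N: 2 × 913 = 1826
  C–H: 2 × 421 = 842
  O–H: 12 × 458 = 5496
  Σ(formed) = 8164 kJ
ΔH = Σ(broken) − Σ(formed) = 7331 − 8164 = −833 kJ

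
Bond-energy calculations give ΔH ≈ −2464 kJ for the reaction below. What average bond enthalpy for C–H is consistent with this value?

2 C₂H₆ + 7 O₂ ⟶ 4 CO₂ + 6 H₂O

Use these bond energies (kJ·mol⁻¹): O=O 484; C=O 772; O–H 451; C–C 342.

D(C–H) ≈ 421 kJ/mol

Let D be the C–H bond energy.
Σ(broken) = 2×342 + 12×D + 7×484 = 4072 + 12D
Σ(formed) = 8×772 + 12×451 = 11588
ΔH = Σ(broken) − Σ(formed) = (4072 + 12D) − (11588) = −7516 + 12D
Setting this equal to −2464 kJ gives 12D = 5052, so D = 421 kJ/mol.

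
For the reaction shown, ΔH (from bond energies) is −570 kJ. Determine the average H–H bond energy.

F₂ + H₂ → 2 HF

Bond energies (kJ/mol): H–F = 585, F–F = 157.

D(H–H) ≈ 443 kJ/mol

Let D be the H–H bond energy.
Σ(broken) = 1×157 + 1×D = 157 + D
Σ(formed) = 2×585 = 1170
ΔH = Σ(broken) − Σ(formed) = (157 + D) − (1170) = −1013 + D
Setting this equal to −570 kJ gives D = 443 kJ/mol.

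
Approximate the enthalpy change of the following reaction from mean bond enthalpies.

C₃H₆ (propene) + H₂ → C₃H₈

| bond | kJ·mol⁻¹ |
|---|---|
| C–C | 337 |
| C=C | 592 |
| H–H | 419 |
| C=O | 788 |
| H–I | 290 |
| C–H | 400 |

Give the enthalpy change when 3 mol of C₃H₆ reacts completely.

ΔH = −378 kJ

Bonds broken (reactants):
  C–C: 1 × 337 = 337
  C–H: 6 × 400 = 2400
  C=C: 1 × 592 = 592
  H–H: 1 × 419 = 419
  Σ(broken) = 3748 kJ
Bonds formed (products):
  C–C: 2 × 337 = 674
  C–H: 8 × 400 = 3200
  Σ(formed) = 3874 kJ
ΔH = Σ(broken) − Σ(formed) = 3748 − 3874 = −126 kJ
For 3× the reaction as written: 3 × (−126) = −378 kJ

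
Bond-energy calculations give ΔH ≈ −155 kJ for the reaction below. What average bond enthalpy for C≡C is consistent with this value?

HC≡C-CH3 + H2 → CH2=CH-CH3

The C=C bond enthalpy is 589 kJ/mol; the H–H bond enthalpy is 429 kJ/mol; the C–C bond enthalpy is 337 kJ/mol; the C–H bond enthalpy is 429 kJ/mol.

Let D be the C≡C bond energy.
Σ(broken) = 1×D + 1×337 + 4×429 + 1×429 = 2482 + D
Σ(formed) = 1×337 + 6×429 + 1×589 = 3500
ΔH = Σ(broken) − Σ(formed) = (2482 + D) − (3500) = −1018 + D
Setting this equal to −155 kJ gives D = 863 kJ/mol.

D(C≡C) ≈ 863 kJ/mol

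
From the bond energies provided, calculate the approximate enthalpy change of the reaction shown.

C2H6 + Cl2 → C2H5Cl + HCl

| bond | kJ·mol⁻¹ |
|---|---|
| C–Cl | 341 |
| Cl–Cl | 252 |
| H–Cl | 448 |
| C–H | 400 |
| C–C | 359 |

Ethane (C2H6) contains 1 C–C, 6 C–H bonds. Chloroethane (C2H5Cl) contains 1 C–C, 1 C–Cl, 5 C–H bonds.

ΔH ≈ −137 kJ

Bonds broken (reactants):
  C–C: 1 × 359 = 359
  C–H: 6 × 400 = 2400
  Cl–Cl: 1 × 252 = 252
  Σ(broken) = 3011 kJ
Bonds formed (products):
  C–C: 1 × 359 = 359
  C–Cl: 1 × 341 = 341
  C–H: 5 × 400 = 2000
  H–Cl: 1 × 448 = 448
  Σ(formed) = 3148 kJ
ΔH = Σ(broken) − Σ(formed) = 3011 − 3148 = −137 kJ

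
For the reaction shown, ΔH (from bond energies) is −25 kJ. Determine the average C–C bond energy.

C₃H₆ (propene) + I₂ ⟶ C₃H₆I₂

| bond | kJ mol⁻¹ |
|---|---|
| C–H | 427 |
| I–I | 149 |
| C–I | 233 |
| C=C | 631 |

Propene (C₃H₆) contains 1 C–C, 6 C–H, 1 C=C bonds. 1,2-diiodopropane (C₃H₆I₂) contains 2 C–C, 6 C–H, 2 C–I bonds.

D(C–C) ≈ 339 kJ/mol

Let D be the C–C bond energy.
Σ(broken) = 1×D + 6×427 + 1×631 + 1×149 = 3342 + D
Σ(formed) = 2×D + 6×427 + 2×233 = 3028 + 2D
ΔH = Σ(broken) − Σ(formed) = (3342 + D) − (3028 + 2D) = +314 − D
Setting this equal to −25 kJ gives D = 339 kJ/mol.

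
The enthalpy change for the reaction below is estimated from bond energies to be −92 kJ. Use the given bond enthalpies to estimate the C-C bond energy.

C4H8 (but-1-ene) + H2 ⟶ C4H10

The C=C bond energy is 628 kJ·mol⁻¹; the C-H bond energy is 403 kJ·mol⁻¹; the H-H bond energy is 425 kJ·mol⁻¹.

D(C-C) ≈ 339 kJ/mol

Let D be the C-C bond energy.
Σ(broken) = 2×D + 8×403 + 1×628 + 1×425 = 4277 + 2D
Σ(formed) = 3×D + 10×403 = 4030 + 3D
ΔH = Σ(broken) − Σ(formed) = (4277 + 2D) − (4030 + 3D) = +247 − D
Setting this equal to −92 kJ gives D = 339 kJ/mol.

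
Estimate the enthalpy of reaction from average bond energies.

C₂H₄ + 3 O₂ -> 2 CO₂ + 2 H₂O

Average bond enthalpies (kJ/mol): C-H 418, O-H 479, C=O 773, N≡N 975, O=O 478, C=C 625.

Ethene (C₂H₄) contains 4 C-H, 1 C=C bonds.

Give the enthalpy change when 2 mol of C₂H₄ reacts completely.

ΔH = −2554 kJ

Bonds broken (reactants):
  C-H: 4 × 418 = 1672
  C=C: 1 × 625 = 625
  O=O: 3 × 478 = 1434
  Σ(broken) = 3731 kJ
Bonds formed (products):
  C=O: 4 × 773 = 3092
  O-H: 4 × 479 = 1916
  Σ(formed) = 5008 kJ
ΔH = Σ(broken) − Σ(formed) = 3731 − 5008 = −1277 kJ
For 2× the reaction as written: 2 × (−1277) = −2554 kJ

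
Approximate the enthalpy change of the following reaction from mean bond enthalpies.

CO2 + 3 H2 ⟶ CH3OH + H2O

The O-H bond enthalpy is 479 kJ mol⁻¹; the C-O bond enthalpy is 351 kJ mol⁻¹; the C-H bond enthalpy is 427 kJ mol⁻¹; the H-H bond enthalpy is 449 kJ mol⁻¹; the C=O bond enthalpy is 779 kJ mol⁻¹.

ΔH ≈ −164 kJ

Bonds broken (reactants):
  C=O: 2 × 779 = 1558
  H-H: 3 × 449 = 1347
  Σ(broken) = 2905 kJ
Bonds formed (products):
  C-H: 3 × 427 = 1281
  C-O: 1 × 351 = 351
  O-H: 3 × 479 = 1437
  Σ(formed) = 3069 kJ
ΔH = Σ(broken) − Σ(formed) = 2905 − 3069 = −164 kJ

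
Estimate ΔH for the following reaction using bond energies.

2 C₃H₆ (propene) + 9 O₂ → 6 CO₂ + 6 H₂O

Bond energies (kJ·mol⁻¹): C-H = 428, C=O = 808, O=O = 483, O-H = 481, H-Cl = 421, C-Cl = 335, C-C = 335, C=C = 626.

Bonds broken (reactants):
  C-C: 2 × 335 = 670
  C-H: 12 × 428 = 5136
  C=C: 2 × 626 = 1252
  O=O: 9 × 483 = 4347
  Σ(broken) = 11405 kJ
Bonds formed (products):
  C=O: 12 × 808 = 9696
  O-H: 12 × 481 = 5772
  Σ(formed) = 15468 kJ
ΔH = Σ(broken) − Σ(formed) = 11405 − 15468 = −4063 kJ

ΔH ≈ −4063 kJ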